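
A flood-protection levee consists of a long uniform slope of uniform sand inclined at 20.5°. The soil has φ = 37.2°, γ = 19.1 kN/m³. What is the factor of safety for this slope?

For a dry cohesionless infinite slope the factor of safety is FS = tanφ / tanβ.
FS = tan37.2° / tan20.5° = 0.7590 / 0.3739 = 2.030

FS = 2.03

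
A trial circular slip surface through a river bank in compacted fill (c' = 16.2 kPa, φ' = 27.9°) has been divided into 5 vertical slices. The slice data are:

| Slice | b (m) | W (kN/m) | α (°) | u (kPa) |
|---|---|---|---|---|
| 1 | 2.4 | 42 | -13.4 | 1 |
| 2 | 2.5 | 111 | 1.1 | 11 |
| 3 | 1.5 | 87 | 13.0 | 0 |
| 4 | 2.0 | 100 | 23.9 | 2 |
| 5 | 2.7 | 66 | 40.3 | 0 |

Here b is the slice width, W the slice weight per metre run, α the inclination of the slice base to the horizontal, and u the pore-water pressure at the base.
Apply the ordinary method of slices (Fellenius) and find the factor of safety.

Ordinary method of slices: FS = Σ[c'·Δl_i + (W_i cosα_i − u_i·Δl_i)·tanφ'] / Σ W_i sinα_i, with Δl_i = b_i / cosα_i.
Slice 1: Δl = 2.4/cos(-13.4°) = 2.467 m; N'_1 = 42·cos(-13.4°) − 1·2.467 = 38.4; c'Δl = 39.97; W sinα = -9.7
Slice 2: Δl = 2.5/cos1.1° = 2.500 m; N'_2 = 111·cos1.1° − 11·2.500 = 83.5; c'Δl = 40.51; W sinα = 2.1
Slice 3: Δl = 1.5/cos13.0° = 1.539 m; N'_3 = 87·cos13.0° − 0·1.539 = 84.8; c'Δl = 24.94; W sinα = 19.6
Slice 4: Δl = 2.0/cos23.9° = 2.188 m; N'_4 = 100·cos23.9° − 2·2.188 = 87.1; c'Δl = 35.44; W sinα = 40.5
Slice 5: Δl = 2.7/cos40.3° = 3.540 m; N'_5 = 66·cos40.3° − 0·3.540 = 50.3; c'Δl = 57.35; W sinα = 42.7
Σc'Δl = 198.2 kN/m; ΣN' = 344.0 kN/m; ΣW sinα = 95.2 kN/m
Resisting = 198.2 + 344.0·tan27.9° = 198.2 + 182.1 = 380.4 kN/m
FS = 380.4 / 95.2 = 3.997

FS = 4.00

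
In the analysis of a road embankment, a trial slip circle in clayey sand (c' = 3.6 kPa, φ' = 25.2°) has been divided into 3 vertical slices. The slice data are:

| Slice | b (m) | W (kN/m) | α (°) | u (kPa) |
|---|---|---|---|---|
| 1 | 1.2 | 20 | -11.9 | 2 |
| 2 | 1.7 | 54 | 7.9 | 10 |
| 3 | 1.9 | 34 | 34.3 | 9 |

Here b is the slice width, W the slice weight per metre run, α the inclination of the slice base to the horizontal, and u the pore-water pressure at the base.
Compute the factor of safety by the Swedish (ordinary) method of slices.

Ordinary method of slices: FS = Σ[c'·Δl_i + (W_i cosα_i − u_i·Δl_i)·tanφ'] / Σ W_i sinα_i, with Δl_i = b_i / cosα_i.
Slice 1: Δl = 1.2/cos(-11.9°) = 1.226 m; N'_1 = 20·cos(-11.9°) − 2·1.226 = 17.1; c'Δl = 4.41; W sinα = -4.1
Slice 2: Δl = 1.7/cos7.9° = 1.716 m; N'_2 = 54·cos7.9° − 10·1.716 = 36.3; c'Δl = 6.18; W sinα = 7.4
Slice 3: Δl = 1.9/cos34.3° = 2.300 m; N'_3 = 34·cos34.3° − 9·2.300 = 7.4; c'Δl = 8.28; W sinα = 19.2
Σc'Δl = 18.9 kN/m; ΣN' = 60.8 kN/m; ΣW sinα = 22.5 kN/m
Resisting = 18.9 + 60.8·tan25.2° = 18.9 + 28.6 = 47.5 kN/m
FS = 47.5 / 22.5 = 2.115

FS = 2.11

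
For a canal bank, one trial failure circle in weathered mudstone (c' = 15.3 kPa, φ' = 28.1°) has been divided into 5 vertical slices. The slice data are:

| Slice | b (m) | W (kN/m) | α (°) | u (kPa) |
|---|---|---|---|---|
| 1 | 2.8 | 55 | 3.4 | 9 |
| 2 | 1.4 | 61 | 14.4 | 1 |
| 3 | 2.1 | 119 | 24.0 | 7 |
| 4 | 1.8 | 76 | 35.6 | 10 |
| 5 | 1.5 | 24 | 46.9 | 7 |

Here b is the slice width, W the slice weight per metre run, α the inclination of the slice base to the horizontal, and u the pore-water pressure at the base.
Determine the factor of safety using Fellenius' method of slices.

Ordinary method of slices: FS = Σ[c'·Δl_i + (W_i cosα_i − u_i·Δl_i)·tanφ'] / Σ W_i sinα_i, with Δl_i = b_i / cosα_i.
Slice 1: Δl = 2.8/cos3.4° = 2.805 m; N'_1 = 55·cos3.4° − 9·2.805 = 29.7; c'Δl = 42.92; W sinα = 3.3
Slice 2: Δl = 1.4/cos14.4° = 1.445 m; N'_2 = 61·cos14.4° − 1·1.445 = 57.6; c'Δl = 22.11; W sinα = 15.2
Slice 3: Δl = 2.1/cos24.0° = 2.299 m; N'_3 = 119·cos24.0° − 7·2.299 = 92.6; c'Δl = 35.17; W sinα = 48.4
Slice 4: Δl = 1.8/cos35.6° = 2.214 m; N'_4 = 76·cos35.6° − 10·2.214 = 39.7; c'Δl = 33.87; W sinα = 44.2
Slice 5: Δl = 1.5/cos46.9° = 2.195 m; N'_5 = 24·cos46.9° − 7·2.195 = 1.0; c'Δl = 33.59; W sinα = 17.5
Σc'Δl = 167.7 kN/m; ΣN' = 220.6 kN/m; ΣW sinα = 128.6 kN/m
Resisting = 167.7 + 220.6·tan28.1° = 167.7 + 117.8 = 285.5 kN/m
FS = 285.5 / 128.6 = 2.220

FS = 2.22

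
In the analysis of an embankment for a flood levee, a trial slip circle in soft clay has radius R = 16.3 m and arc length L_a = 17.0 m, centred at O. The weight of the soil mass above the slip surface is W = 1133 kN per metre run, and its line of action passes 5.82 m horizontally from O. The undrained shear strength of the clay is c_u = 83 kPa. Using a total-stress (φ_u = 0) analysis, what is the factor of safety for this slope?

Taking moments about the centre O, the resisting moment is provided by the undrained shear strength acting along the arc:
M_R = c_u·L_a·R = 83·17.00·16.3 = 22999.3 kN·m/m
M_D = W·d = 1133·5.82 = 6594.1 kN·m/m
FS = M_R / M_D = 22999.3 / 6594.1 = 3.488

FS = 3.49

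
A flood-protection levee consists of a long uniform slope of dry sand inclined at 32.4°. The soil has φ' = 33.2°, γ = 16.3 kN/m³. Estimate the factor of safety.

FS = 1.03

For a dry cohesionless infinite slope the factor of safety is FS = tanφ' / tanβ.
FS = tan33.2° / tan32.4° = 0.6544 / 0.6346 = 1.031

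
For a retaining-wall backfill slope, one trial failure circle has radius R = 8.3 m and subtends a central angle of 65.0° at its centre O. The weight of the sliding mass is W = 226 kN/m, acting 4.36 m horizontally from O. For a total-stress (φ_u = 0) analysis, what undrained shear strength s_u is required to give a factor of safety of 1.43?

s_u = 18.0 kPa

FS = s_u·L_a·R / (W·d), so s_u = FS·W·d / (L_a·R).
Arc length L_a = R·θ = 8.3·(65.0°·π/180) = 8.3·1.1345 = 9.42 m
s_u = 1.43·226·4.36 / (9.42·8.3) = 1409.1 / 78.15 = 18.03 kPa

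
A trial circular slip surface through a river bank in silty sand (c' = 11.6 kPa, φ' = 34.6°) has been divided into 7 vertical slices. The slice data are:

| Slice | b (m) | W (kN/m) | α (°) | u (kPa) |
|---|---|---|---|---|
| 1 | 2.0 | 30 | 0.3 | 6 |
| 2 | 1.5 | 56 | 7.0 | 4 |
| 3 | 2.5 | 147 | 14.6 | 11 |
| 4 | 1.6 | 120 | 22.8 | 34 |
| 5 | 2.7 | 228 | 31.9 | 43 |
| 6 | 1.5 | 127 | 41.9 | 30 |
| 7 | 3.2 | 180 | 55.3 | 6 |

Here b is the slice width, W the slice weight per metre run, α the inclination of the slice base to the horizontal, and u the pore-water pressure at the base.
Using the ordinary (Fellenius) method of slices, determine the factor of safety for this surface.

Ordinary method of slices: FS = Σ[c'·Δl_i + (W_i cosα_i − u_i·Δl_i)·tanφ'] / Σ W_i sinα_i, with Δl_i = b_i / cosα_i.
Slice 1: Δl = 2.0/cos0.3° = 2.000 m; N'_1 = 30·cos0.3° − 6·2.000 = 18.0; c'Δl = 23.20; W sinα = 0.2
Slice 2: Δl = 1.5/cos7.0° = 1.511 m; N'_2 = 56·cos7.0° − 4·1.511 = 49.5; c'Δl = 17.53; W sinα = 6.8
Slice 3: Δl = 2.5/cos14.6° = 2.583 m; N'_3 = 147·cos14.6° − 11·2.583 = 113.8; c'Δl = 29.97; W sinα = 37.1
Slice 4: Δl = 1.6/cos22.8° = 1.736 m; N'_4 = 120·cos22.8° − 34·1.736 = 51.6; c'Δl = 20.13; W sinα = 46.5
Slice 5: Δl = 2.7/cos31.9° = 3.180 m; N'_5 = 228·cos31.9° − 43·3.180 = 56.8; c'Δl = 36.89; W sinα = 120.5
Slice 6: Δl = 1.5/cos41.9° = 2.015 m; N'_6 = 127·cos41.9° − 30·2.015 = 34.1; c'Δl = 23.38; W sinα = 84.8
Slice 7: Δl = 3.2/cos55.3° = 5.621 m; N'_7 = 180·cos55.3° − 6·5.621 = 68.7; c'Δl = 65.21; W sinα = 148.0
Σc'Δl = 216.3 kN/m; ΣN' = 392.6 kN/m; ΣW sinα = 443.8 kN/m
Resisting = 216.3 + 392.6·tan34.6° = 216.3 + 270.8 = 487.1 kN/m
FS = 487.1 / 443.8 = 1.098

FS = 1.10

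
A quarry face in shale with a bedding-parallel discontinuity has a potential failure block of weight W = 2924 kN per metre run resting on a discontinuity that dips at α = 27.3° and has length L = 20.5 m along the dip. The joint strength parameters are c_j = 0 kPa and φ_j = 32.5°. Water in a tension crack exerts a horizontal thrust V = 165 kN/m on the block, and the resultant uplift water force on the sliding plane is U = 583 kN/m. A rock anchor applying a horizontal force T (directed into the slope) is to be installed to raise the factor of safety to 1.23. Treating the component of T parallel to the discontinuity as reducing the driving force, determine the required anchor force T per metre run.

T = 429 kN/m

Resolving forces along and normal to the sliding plane, with the horizontal anchor force T adding T·sinα to the effective normal force and T·cosα acting up the plane against the driving force:
FS = [c_jL + (W cosα − U − V sinα + T sinα) tanφ_j] / [W sinα + V cosα − T cosα]
Without the anchor: N' = 1939.6 kN/m, driving T_d = 1487.7 kN/m, resisting R = 0·20.5 + 1939.6·tan32.5° = 1235.7 kN/m, FS = 0.83.
Setting FS = 1.23 and solving for T:
1.23·(1487.7 − T cos27.3°) = 1235.7 + T sin27.3°·tan32.5°
T·(sin27.3°·tan32.5° + 1.23·cos27.3°) = 1.23·1487.7 − 1235.7
T·(0.4586·0.6371 + 1.23·0.8886) = 1829.9 − 1235.7 = 594.2
T·1.3852 = 594.2
T = 429.0 kN/m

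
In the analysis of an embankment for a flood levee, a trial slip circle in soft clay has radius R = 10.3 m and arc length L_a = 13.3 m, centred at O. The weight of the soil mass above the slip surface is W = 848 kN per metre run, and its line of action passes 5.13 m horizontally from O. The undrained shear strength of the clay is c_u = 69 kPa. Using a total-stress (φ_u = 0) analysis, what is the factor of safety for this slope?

Taking moments about the centre O, the resisting moment is provided by the undrained shear strength acting along the arc:
M_R = c_u·L_a·R = 69·13.30·10.3 = 9452.3 kN·m/m
M_D = W·d = 848·5.13 = 4350.2 kN·m/m
FS = M_R / M_D = 9452.3 / 4350.2 = 2.173

FS = 2.17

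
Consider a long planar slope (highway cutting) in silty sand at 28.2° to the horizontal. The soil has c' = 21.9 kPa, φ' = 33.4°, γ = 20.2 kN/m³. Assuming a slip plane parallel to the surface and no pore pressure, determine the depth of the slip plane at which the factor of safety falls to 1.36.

z = 19.98 m

Setting FS = 1.36 in FS = [c' + γz cos²β tanφ'] / [γz sinβ cosβ] and solving for z:
z = c' / [γ cosβ (FS·sinβ − cosβ·tanφ')]
  = 21.9 / [20.2·cos28.2°·(1.36·sin28.2° − cos28.2°·tan33.4°)]
  = 21.9 / [20.2·0.8813·(1.36·0.4726 − 0.8813·0.6594)]
  = 21.9 / 1.0958 = 19.985 m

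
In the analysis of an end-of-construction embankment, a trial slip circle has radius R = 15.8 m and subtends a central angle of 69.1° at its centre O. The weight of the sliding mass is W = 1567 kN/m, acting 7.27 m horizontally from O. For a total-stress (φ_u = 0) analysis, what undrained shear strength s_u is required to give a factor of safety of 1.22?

s_u = 46.2 kPa

FS = s_u·L_a·R / (W·d), so s_u = FS·W·d / (L_a·R).
Arc length L_a = R·θ = 15.8·(69.1°·π/180) = 15.8·1.2060 = 19.06 m
s_u = 1.22·1567·7.27 / (19.06·15.8) = 13898.3 / 301.07 = 46.16 kPa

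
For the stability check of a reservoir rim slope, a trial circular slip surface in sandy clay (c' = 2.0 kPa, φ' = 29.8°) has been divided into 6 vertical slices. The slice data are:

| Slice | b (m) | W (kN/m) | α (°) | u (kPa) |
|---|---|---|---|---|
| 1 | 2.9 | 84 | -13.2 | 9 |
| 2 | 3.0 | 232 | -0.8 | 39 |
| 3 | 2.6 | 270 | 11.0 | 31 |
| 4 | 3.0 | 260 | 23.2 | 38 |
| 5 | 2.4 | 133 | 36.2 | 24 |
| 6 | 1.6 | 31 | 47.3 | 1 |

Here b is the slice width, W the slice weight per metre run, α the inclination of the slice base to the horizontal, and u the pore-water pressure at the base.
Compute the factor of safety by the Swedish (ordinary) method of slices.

Ordinary method of slices: FS = Σ[c'·Δl_i + (W_i cosα_i − u_i·Δl_i)·tanφ'] / Σ W_i sinα_i, with Δl_i = b_i / cosα_i.
Slice 1: Δl = 2.9/cos(-13.2°) = 2.979 m; N'_1 = 84·cos(-13.2°) − 9·2.979 = 55.0; c'Δl = 5.96; W sinα = -19.2
Slice 2: Δl = 3.0/cos(-0.8°) = 3.000 m; N'_2 = 232·cos(-0.8°) − 39·3.000 = 115.0; c'Δl = 6.00; W sinα = -3.2
Slice 3: Δl = 2.6/cos11.0° = 2.649 m; N'_3 = 270·cos11.0° − 31·2.649 = 182.9; c'Δl = 5.30; W sinα = 51.5
Slice 4: Δl = 3.0/cos23.2° = 3.264 m; N'_4 = 260·cos23.2° − 38·3.264 = 114.9; c'Δl = 6.53; W sinα = 102.4
Slice 5: Δl = 2.4/cos36.2° = 2.974 m; N'_5 = 133·cos36.2° − 24·2.974 = 35.9; c'Δl = 5.95; W sinα = 78.6
Slice 6: Δl = 1.6/cos47.3° = 2.359 m; N'_6 = 31·cos47.3° − 1·2.359 = 18.7; c'Δl = 4.72; W sinα = 22.8
Σc'Δl = 34.5 kN/m; ΣN' = 522.4 kN/m; ΣW sinα = 232.9 kN/m
Resisting = 34.5 + 522.4·tan29.8° = 34.5 + 299.2 = 333.6 kN/m
FS = 333.6 / 232.9 = 1.433

FS = 1.43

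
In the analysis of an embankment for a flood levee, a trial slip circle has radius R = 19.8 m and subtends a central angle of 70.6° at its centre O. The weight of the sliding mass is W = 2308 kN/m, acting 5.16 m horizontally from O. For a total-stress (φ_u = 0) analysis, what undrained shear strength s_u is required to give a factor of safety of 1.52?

s_u = 37.5 kPa

FS = s_u·L_a·R / (W·d), so s_u = FS·W·d / (L_a·R).
Arc length L_a = R·θ = 19.8·(70.6°·π/180) = 19.8·1.2322 = 24.40 m
s_u = 1.52·2308·5.16 / (24.40·19.8) = 18102.1 / 483.07 = 37.47 kPa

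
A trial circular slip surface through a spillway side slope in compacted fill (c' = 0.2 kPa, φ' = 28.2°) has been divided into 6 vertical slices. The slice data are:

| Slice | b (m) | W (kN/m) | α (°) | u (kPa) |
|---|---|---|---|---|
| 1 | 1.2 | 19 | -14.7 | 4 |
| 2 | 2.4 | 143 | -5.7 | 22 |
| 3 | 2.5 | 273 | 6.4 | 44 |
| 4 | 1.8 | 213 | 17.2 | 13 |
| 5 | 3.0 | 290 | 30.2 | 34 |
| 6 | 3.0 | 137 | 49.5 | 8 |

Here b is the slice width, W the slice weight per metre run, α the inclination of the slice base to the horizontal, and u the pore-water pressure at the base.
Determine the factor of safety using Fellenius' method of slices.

Ordinary method of slices: FS = Σ[c'·Δl_i + (W_i cosα_i − u_i·Δl_i)·tanφ'] / Σ W_i sinα_i, with Δl_i = b_i / cosα_i.
Slice 1: Δl = 1.2/cos(-14.7°) = 1.241 m; N'_1 = 19·cos(-14.7°) − 4·1.241 = 13.4; c'Δl = 0.25; W sinα = -4.8
Slice 2: Δl = 2.4/cos(-5.7°) = 2.412 m; N'_2 = 143·cos(-5.7°) − 22·2.412 = 89.2; c'Δl = 0.48; W sinα = -14.2
Slice 3: Δl = 2.5/cos6.4° = 2.516 m; N'_3 = 273·cos6.4° − 44·2.516 = 160.6; c'Δl = 0.50; W sinα = 30.4
Slice 4: Δl = 1.8/cos17.2° = 1.884 m; N'_4 = 213·cos17.2° − 13·1.884 = 179.0; c'Δl = 0.38; W sinα = 63.0
Slice 5: Δl = 3.0/cos30.2° = 3.471 m; N'_5 = 290·cos30.2° − 34·3.471 = 132.6; c'Δl = 0.69; W sinα = 145.9
Slice 6: Δl = 3.0/cos49.5° = 4.619 m; N'_6 = 137·cos49.5° − 8·4.619 = 52.0; c'Δl = 0.92; W sinα = 104.2
Σc'Δl = 3.2 kN/m; ΣN' = 626.9 kN/m; ΣW sinα = 324.4 kN/m
Resisting = 3.2 + 626.9·tan28.2° = 3.2 + 336.1 = 339.4 kN/m
FS = 339.4 / 324.4 = 1.046

FS = 1.05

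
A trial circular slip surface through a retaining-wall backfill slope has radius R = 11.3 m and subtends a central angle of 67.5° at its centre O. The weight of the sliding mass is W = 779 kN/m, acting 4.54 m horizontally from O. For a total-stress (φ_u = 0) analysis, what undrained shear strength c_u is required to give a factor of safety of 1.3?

FS = c_u·L_a·R / (W·d), so c_u = FS·W·d / (L_a·R).
Arc length L_a = R·θ = 11.3·(67.5°·π/180) = 11.3·1.1781 = 13.31 m
c_u = 1.3·779·4.54 / (13.31·11.3) = 4597.7 / 150.43 = 30.56 kPa

c_u = 30.6 kPa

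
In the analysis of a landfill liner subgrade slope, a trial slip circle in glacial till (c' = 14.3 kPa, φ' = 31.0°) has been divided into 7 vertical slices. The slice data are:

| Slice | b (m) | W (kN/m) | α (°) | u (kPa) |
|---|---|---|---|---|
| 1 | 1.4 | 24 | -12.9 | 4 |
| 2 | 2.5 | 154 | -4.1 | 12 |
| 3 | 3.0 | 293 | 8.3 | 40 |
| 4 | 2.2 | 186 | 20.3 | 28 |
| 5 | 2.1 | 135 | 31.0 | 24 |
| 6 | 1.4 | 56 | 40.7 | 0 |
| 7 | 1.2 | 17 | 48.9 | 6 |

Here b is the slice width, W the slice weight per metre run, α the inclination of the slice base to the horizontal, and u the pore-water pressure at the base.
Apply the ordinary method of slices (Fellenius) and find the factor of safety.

Ordinary method of slices: FS = Σ[c'·Δl_i + (W_i cosα_i − u_i·Δl_i)·tanφ'] / Σ W_i sinα_i, with Δl_i = b_i / cosα_i.
Slice 1: Δl = 1.4/cos(-12.9°) = 1.436 m; N'_1 = 24·cos(-12.9°) − 4·1.436 = 17.6; c'Δl = 20.54; W sinα = -5.4
Slice 2: Δl = 2.5/cos(-4.1°) = 2.506 m; N'_2 = 154·cos(-4.1°) − 12·2.506 = 123.5; c'Δl = 35.84; W sinα = -11.0
Slice 3: Δl = 3.0/cos8.3° = 3.032 m; N'_3 = 293·cos8.3° − 40·3.032 = 168.7; c'Δl = 43.35; W sinα = 42.3
Slice 4: Δl = 2.2/cos20.3° = 2.346 m; N'_4 = 186·cos20.3° − 28·2.346 = 108.8; c'Δl = 33.54; W sinα = 64.5
Slice 5: Δl = 2.1/cos31.0° = 2.450 m; N'_5 = 135·cos31.0° − 24·2.450 = 56.9; c'Δl = 35.03; W sinα = 69.5
Slice 6: Δl = 1.4/cos40.7° = 1.847 m; N'_6 = 56·cos40.7° − 0·1.847 = 42.5; c'Δl = 26.41; W sinα = 36.5
Slice 7: Δl = 1.2/cos48.9° = 1.825 m; N'_7 = 17·cos48.9° − 6·1.825 = 0.2; c'Δl = 26.10; W sinα = 12.8
Σc'Δl = 220.8 kN/m; ΣN' = 518.2 kN/m; ΣW sinα = 209.3 kN/m
Resisting = 220.8 + 518.2·tan31.0° = 220.8 + 311.4 = 532.2 kN/m
FS = 532.2 / 209.3 = 2.543

FS = 2.54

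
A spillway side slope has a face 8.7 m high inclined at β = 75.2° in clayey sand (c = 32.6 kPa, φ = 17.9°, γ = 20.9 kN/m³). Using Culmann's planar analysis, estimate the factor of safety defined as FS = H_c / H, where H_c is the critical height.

H_c = (4c/γ) · sinβ cosφ / [1 − cos(β − φ)]
    = (4·32.6/20.9) · sin75.2°·cos17.9° / [1 − cos57.3°]
    = 6.239 · 0.9200 / 0.4598 = 12.49 m
FS = H_c / H = 12.49 / 8.7 = 1.435

FS = 1.44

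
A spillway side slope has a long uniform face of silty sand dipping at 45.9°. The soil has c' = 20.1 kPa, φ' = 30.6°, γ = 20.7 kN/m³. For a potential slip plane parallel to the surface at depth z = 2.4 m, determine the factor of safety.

FS = 1.38

For an infinite slope with a slip plane parallel to the surface (no pore pressure): FS = [c' + γz cos²β tanφ'] / [γz sinβ cosβ].
γz = 20.7·2.4 = 49.68 kN/m²
Numerator = 20.1 + 49.68·cos²45.9°·tan30.6° = 20.1 + 49.68·0.4843·0.5914 = 34.329 kPa
Denominator = 49.68·sin45.9°·cos45.9° = 49.68·0.7181·0.6959 = 24.828 kPa
FS = 34.329 / 24.828 = 1.383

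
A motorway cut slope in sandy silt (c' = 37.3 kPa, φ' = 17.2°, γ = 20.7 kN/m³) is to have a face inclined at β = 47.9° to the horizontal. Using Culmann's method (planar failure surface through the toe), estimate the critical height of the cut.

Culmann's analysis gives the critical failure plane at α_cr = (β + φ')/2 = (47.9 + 17.2)/2 = 32.5°, and the critical height
H_c = (4c'/γ) · sinβ cosφ' / [1 − cos(β − φ')]
    = (4·37.3/20.7) · sin47.9°·cos17.2° / [1 − cos(30.7°)]
    = 7.208 · 0.7420·0.9553 / [1 − 0.8599]
    = 7.208 · 0.7088 / 0.1401
    = 36.45 m

H_c = 36.45 m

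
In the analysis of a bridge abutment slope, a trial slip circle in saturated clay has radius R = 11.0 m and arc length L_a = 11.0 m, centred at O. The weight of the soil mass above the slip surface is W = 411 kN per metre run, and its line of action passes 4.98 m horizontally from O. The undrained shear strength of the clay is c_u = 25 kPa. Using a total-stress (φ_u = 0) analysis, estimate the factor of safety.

Taking moments about the centre O, the resisting moment is provided by the undrained shear strength acting along the arc:
M_R = c_u·L_a·R = 25·11.00·11.0 = 3025.0 kN·m/m
M_D = W·d = 411·4.98 = 2046.8 kN·m/m
FS = M_R / M_D = 3025.0 / 2046.8 = 1.478

FS = 1.48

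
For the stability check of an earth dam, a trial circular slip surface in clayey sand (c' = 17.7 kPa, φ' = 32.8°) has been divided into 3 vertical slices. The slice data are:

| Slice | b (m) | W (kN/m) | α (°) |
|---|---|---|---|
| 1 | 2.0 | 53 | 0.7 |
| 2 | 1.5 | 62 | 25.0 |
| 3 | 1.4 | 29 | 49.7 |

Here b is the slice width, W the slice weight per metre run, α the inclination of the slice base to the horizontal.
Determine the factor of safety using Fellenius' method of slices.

FS = 3.79

Ordinary method of slices: FS = Σ[c'·Δl_i + (W_i cosα_i)·tanφ'] / Σ W_i sinα_i, with Δl_i = b_i / cosα_i.
Slice 1: Δl = 2.0/cos0.7° = 2.000 m; N'_1 = 53·cos0.7° = 53.0; c'Δl = 35.40; W sinα = 0.6
Slice 2: Δl = 1.5/cos25.0° = 1.655 m; N'_2 = 62·cos25.0° = 56.2; c'Δl = 29.29; W sinα = 26.2
Slice 3: Δl = 1.4/cos49.7° = 2.165 m; N'_3 = 29·cos49.7° = 18.8; c'Δl = 38.31; W sinα = 22.1
Σc'Δl = 103.0 kN/m; ΣN' = 127.9 kN/m; ΣW sinα = 49.0 kN/m
Resisting = 103.0 + 127.9·tan32.8° = 103.0 + 82.5 = 185.5 kN/m
FS = 185.5 / 49.0 = 3.788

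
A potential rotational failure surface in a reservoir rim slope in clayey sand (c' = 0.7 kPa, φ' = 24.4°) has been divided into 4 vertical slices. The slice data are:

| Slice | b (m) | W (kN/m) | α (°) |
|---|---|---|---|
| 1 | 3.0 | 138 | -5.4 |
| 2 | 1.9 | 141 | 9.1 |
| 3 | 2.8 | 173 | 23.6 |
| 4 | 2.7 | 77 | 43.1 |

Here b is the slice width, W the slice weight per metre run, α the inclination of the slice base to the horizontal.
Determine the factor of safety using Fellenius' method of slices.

FS = 1.76

Ordinary method of slices: FS = Σ[c'·Δl_i + (W_i cosα_i)·tanφ'] / Σ W_i sinα_i, with Δl_i = b_i / cosα_i.
Slice 1: Δl = 3.0/cos(-5.4°) = 3.013 m; N'_1 = 138·cos(-5.4°) = 137.4; c'Δl = 2.11; W sinα = -13.0
Slice 2: Δl = 1.9/cos9.1° = 1.924 m; N'_2 = 141·cos9.1° = 139.2; c'Δl = 1.35; W sinα = 22.3
Slice 3: Δl = 2.8/cos23.6° = 3.056 m; N'_3 = 173·cos23.6° = 158.5; c'Δl = 2.14; W sinα = 69.3
Slice 4: Δl = 2.7/cos43.1° = 3.698 m; N'_4 = 77·cos43.1° = 56.2; c'Δl = 2.59; W sinα = 52.6
Σc'Δl = 8.2 kN/m; ΣN' = 491.4 kN/m; ΣW sinα = 131.2 kN/m
Resisting = 8.2 + 491.4·tan24.4° = 8.2 + 222.9 = 231.1 kN/m
FS = 231.1 / 131.2 = 1.761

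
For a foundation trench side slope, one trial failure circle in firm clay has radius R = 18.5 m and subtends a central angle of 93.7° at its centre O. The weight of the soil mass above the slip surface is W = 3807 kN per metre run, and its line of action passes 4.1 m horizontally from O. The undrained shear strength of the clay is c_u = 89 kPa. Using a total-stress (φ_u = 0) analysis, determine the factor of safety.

Taking moments about the centre O, the resisting moment is provided by the undrained shear strength acting along the arc:
Arc length L_a = R·θ = 18.5·(93.7°·π/180) = 18.5·1.6354 = 30.25 m
M_R = c_u·L_a·R = 89·30.25·18.5 = 49813.9 kN·m/m
M_D = W·d = 3807·4.1 = 15608.7 kN·m/m
FS = M_R / M_D = 49813.9 / 15608.7 = 3.191

FS = 3.19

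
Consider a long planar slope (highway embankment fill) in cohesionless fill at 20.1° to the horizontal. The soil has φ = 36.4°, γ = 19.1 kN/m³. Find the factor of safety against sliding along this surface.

FS = 2.01

For a dry cohesionless infinite slope the factor of safety is FS = tanφ / tanβ.
FS = tan36.4° / tan20.1° = 0.7373 / 0.3659 = 2.015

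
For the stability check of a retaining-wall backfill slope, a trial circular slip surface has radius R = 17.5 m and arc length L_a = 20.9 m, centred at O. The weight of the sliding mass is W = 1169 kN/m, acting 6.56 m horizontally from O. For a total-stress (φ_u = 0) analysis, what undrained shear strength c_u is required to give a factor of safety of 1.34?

c_u = 28.1 kPa

FS = c_u·L_a·R / (W·d), so c_u = FS·W·d / (L_a·R).
c_u = 1.34·1169·6.56 / (20.90·17.5) = 10276.0 / 365.75 = 28.10 kPa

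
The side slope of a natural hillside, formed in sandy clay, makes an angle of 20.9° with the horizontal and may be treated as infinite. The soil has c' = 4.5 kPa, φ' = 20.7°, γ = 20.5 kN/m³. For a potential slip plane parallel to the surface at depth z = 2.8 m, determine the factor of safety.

FS = 1.22

For an infinite slope with a slip plane parallel to the surface (no pore pressure): FS = [c' + γz cos²β tanφ'] / [γz sinβ cosβ].
γz = 20.5·2.8 = 57.40 kN/m²
Numerator = 4.5 + 57.40·cos²20.9°·tan20.7° = 4.5 + 57.40·0.8727·0.3779 = 23.429 kPa
Denominator = 57.40·sin20.9°·cos20.9° = 57.40·0.3567·0.9342 = 19.129 kPa
FS = 23.429 / 19.129 = 1.225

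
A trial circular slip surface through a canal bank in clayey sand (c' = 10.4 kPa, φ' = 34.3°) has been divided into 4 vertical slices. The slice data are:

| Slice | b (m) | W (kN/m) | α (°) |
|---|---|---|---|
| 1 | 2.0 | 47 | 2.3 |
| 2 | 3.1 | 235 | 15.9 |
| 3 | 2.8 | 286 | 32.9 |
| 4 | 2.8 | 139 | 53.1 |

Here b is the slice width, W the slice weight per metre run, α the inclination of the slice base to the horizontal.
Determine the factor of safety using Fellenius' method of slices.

Ordinary method of slices: FS = Σ[c'·Δl_i + (W_i cosα_i)·tanφ'] / Σ W_i sinα_i, with Δl_i = b_i / cosα_i.
Slice 1: Δl = 2.0/cos2.3° = 2.002 m; N'_1 = 47·cos2.3° = 47.0; c'Δl = 20.82; W sinα = 1.9
Slice 2: Δl = 3.1/cos15.9° = 3.223 m; N'_2 = 235·cos15.9° = 226.0; c'Δl = 33.52; W sinα = 64.4
Slice 3: Δl = 2.8/cos32.9° = 3.335 m; N'_3 = 286·cos32.9° = 240.1; c'Δl = 34.68; W sinα = 155.3
Slice 4: Δl = 2.8/cos53.1° = 4.663 m; N'_4 = 139·cos53.1° = 83.5; c'Δl = 48.50; W sinα = 111.2
Σc'Δl = 137.5 kN/m; ΣN' = 596.6 kN/m; ΣW sinα = 332.8 kN/m
Resisting = 137.5 + 596.6·tan34.3° = 137.5 + 406.9 = 544.5 kN/m
FS = 544.5 / 332.8 = 1.636

FS = 1.64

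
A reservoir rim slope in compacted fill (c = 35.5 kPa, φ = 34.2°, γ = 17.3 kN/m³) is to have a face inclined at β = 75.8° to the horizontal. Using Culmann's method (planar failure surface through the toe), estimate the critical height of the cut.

Culmann's analysis gives the critical failure plane at α_cr = (β + φ)/2 = (75.8 + 34.2)/2 = 55.0°, and the critical height
H_c = (4c/γ) · sinβ cosφ / [1 − cos(β − φ)]
    = (4·35.5/17.3) · sin75.8°·cos34.2° / [1 − cos(41.6°)]
    = 8.208 · 0.9694·0.8271 / [1 − 0.7478]
    = 8.208 · 0.8018 / 0.2522
    = 26.10 m

H_c = 26.10 m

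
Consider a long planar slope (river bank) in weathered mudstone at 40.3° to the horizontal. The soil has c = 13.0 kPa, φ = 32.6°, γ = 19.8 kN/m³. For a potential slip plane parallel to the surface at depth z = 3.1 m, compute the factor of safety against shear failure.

For an infinite slope with a slip plane parallel to the surface (no pore pressure): FS = [c + γz cos²β tanφ] / [γz sinβ cosβ].
γz = 19.8·3.1 = 61.38 kN/m²
Numerator = 13.0 + 61.38·cos²40.3°·tan32.6° = 13.0 + 61.38·0.5817·0.6395 = 35.833 kPa
Denominator = 61.38·sin40.3°·cos40.3° = 61.38·0.6468·0.7627 = 30.278 kPa
FS = 35.833 / 30.278 = 1.183

FS = 1.18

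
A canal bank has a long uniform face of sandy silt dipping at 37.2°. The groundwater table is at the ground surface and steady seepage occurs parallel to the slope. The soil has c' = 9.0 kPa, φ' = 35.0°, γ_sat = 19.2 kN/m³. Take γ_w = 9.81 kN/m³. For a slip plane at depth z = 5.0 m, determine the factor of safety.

FS = 0.65

With seepage parallel to the slope and the water table at the surface, the effective normal stress on the slip plane uses the buoyant unit weight γ' = γ_sat − γ_w while the driving shear stress uses γ_sat:
FS = [c' + γ' z cos²β tanφ'] / [γ_sat z sinβ cosβ]
γ' = 19.2 − 9.81 = 9.39 kN/m³
Numerator = 9.0 + 9.39·5.0·cos²37.2°·tan35.0° = 9.0 + 9.39·5.0·0.6345·0.7002 = 29.858 kPa
Denominator = 19.2·5.0·sin37.2°·cos37.2° = 19.2·5.0·0.6046·0.7965 = 46.232 kPa
FS = 29.858 / 46.232 = 0.646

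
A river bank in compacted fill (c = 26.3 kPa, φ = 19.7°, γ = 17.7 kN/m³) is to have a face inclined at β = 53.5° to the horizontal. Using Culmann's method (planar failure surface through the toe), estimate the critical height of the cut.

Culmann's analysis gives the critical failure plane at α_cr = (β + φ)/2 = (53.5 + 19.7)/2 = 36.6°, and the critical height
H_c = (4c/γ) · sinβ cosφ / [1 − cos(β − φ)]
    = (4·26.3/17.7) · sin53.5°·cos19.7° / [1 − cos(33.8°)]
    = 5.944 · 0.8039·0.9415 / [1 − 0.8310]
    = 5.944 · 0.7568 / 0.1690
    = 26.61 m

H_c = 26.61 m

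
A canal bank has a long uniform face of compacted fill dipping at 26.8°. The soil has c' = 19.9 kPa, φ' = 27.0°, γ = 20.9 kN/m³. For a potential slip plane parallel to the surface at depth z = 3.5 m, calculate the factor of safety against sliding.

FS = 1.68

For an infinite slope with a slip plane parallel to the surface (no pore pressure): FS = [c' + γz cos²β tanφ'] / [γz sinβ cosβ].
γz = 20.9·3.5 = 73.15 kN/m²
Numerator = 19.9 + 73.15·cos²26.8°·tan27.0° = 19.9 + 73.15·0.7967·0.5095 = 49.595 kPa
Denominator = 73.15·sin26.8°·cos26.8° = 73.15·0.4509·0.8926 = 29.439 kPa
FS = 49.595 / 29.439 = 1.685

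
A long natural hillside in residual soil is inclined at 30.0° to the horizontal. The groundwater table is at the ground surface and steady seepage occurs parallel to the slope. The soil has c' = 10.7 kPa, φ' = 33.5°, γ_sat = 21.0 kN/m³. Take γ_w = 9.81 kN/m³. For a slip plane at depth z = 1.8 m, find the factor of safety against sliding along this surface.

FS = 1.26

With seepage parallel to the slope and the water table at the surface, the effective normal stress on the slip plane uses the buoyant unit weight γ' = γ_sat − γ_w while the driving shear stress uses γ_sat:
FS = [c' + γ' z cos²β tanφ'] / [γ_sat z sinβ cosβ]
γ' = 21.0 − 9.81 = 11.19 kN/m³
Numerator = 10.7 + 11.19·1.8·cos²30.0°·tan33.5° = 10.7 + 11.19·1.8·0.7500·0.6619 = 20.699 kPa
Denominator = 21.0·1.8·sin30.0°·cos30.0° = 21.0·1.8·0.5000·0.8660 = 16.368 kPa
FS = 20.699 / 16.368 = 1.265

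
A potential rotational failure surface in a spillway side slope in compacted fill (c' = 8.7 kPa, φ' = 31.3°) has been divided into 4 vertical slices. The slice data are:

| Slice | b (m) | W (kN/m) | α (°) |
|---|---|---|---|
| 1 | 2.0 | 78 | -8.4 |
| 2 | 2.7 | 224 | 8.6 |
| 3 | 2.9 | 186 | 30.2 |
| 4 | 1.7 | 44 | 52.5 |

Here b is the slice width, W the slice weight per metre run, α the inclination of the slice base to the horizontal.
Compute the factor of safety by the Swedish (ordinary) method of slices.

FS = 2.59

Ordinary method of slices: FS = Σ[c'·Δl_i + (W_i cosα_i)·tanφ'] / Σ W_i sinα_i, with Δl_i = b_i / cosα_i.
Slice 1: Δl = 2.0/cos(-8.4°) = 2.022 m; N'_1 = 78·cos(-8.4°) = 77.2; c'Δl = 17.59; W sinα = -11.4
Slice 2: Δl = 2.7/cos8.6° = 2.731 m; N'_2 = 224·cos8.6° = 221.5; c'Δl = 23.76; W sinα = 33.5
Slice 3: Δl = 2.9/cos30.2° = 3.355 m; N'_3 = 186·cos30.2° = 160.8; c'Δl = 29.19; W sinα = 93.6
Slice 4: Δl = 1.7/cos52.5° = 2.793 m; N'_4 = 44·cos52.5° = 26.8; c'Δl = 24.30; W sinα = 34.9
Σc'Δl = 94.8 kN/m; ΣN' = 486.2 kN/m; ΣW sinα = 150.6 kN/m
Resisting = 94.8 + 486.2·tan31.3° = 94.8 + 295.6 = 390.4 kN/m
FS = 390.4 / 150.6 = 2.593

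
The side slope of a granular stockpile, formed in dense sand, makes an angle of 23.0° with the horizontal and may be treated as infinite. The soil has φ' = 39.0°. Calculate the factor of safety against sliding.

FS = 1.91

For a dry cohesionless infinite slope the factor of safety is FS = tanφ' / tanβ.
FS = tan39.0° / tan23.0° = 0.8098 / 0.4245 = 1.908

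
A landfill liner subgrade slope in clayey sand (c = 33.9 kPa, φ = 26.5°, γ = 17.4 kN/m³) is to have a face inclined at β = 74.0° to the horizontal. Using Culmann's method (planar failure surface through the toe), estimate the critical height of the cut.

H_c = 20.67 m

Culmann's analysis gives the critical failure plane at α_cr = (β + φ)/2 = (74.0 + 26.5)/2 = 50.2°, and the critical height
H_c = (4c/γ) · sinβ cosφ / [1 − cos(β − φ)]
    = (4·33.9/17.4) · sin74.0°·cos26.5° / [1 − cos(47.5°)]
    = 7.793 · 0.9613·0.8949 / [1 − 0.6756]
    = 7.793 · 0.8603 / 0.3244
    = 20.67 m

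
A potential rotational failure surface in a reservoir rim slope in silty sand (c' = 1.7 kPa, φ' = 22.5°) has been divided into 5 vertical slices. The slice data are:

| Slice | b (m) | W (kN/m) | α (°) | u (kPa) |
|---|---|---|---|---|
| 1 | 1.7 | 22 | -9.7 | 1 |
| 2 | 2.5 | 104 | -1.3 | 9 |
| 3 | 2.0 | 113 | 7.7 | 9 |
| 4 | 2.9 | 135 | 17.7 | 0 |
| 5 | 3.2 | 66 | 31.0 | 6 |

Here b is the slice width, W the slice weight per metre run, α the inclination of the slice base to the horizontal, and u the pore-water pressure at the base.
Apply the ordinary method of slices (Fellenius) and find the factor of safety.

FS = 2.03

Ordinary method of slices: FS = Σ[c'·Δl_i + (W_i cosα_i − u_i·Δl_i)·tanφ'] / Σ W_i sinα_i, with Δl_i = b_i / cosα_i.
Slice 1: Δl = 1.7/cos(-9.7°) = 1.725 m; N'_1 = 22·cos(-9.7°) − 1·1.725 = 20.0; c'Δl = 2.93; W sinα = -3.7
Slice 2: Δl = 2.5/cos(-1.3°) = 2.501 m; N'_2 = 104·cos(-1.3°) − 9·2.501 = 81.5; c'Δl = 4.25; W sinα = -2.4
Slice 3: Δl = 2.0/cos7.7° = 2.018 m; N'_3 = 113·cos7.7° − 9·2.018 = 93.8; c'Δl = 3.43; W sinα = 15.1
Slice 4: Δl = 2.9/cos17.7° = 3.044 m; N'_4 = 135·cos17.7° − 0·3.044 = 128.6; c'Δl = 5.17; W sinα = 41.0
Slice 5: Δl = 3.2/cos31.0° = 3.733 m; N'_5 = 66·cos31.0° − 6·3.733 = 34.2; c'Δl = 6.35; W sinα = 34.0
Σc'Δl = 22.1 kN/m; ΣN' = 358.0 kN/m; ΣW sinα = 84.1 kN/m
Resisting = 22.1 + 358.0·tan22.5° = 22.1 + 148.3 = 170.4 kN/m
FS = 170.4 / 84.1 = 2.026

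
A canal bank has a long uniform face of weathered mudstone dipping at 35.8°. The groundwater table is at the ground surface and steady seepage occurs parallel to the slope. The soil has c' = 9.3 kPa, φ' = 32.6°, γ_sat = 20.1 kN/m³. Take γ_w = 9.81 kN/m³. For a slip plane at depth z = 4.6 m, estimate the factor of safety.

FS = 0.67

With seepage parallel to the slope and the water table at the surface, the effective normal stress on the slip plane uses the buoyant unit weight γ' = γ_sat − γ_w while the driving shear stress uses γ_sat:
FS = [c' + γ' z cos²β tanφ'] / [γ_sat z sinβ cosβ]
γ' = 20.1 − 9.81 = 10.29 kN/m³
Numerator = 9.3 + 10.29·4.6·cos²35.8°·tan32.6° = 9.3 + 10.29·4.6·0.6578·0.6395 = 29.213 kPa
Denominator = 20.1·4.6·sin35.8°·cos35.8° = 20.1·4.6·0.5850·0.8111 = 43.867 kPa
FS = 29.213 / 43.867 = 0.666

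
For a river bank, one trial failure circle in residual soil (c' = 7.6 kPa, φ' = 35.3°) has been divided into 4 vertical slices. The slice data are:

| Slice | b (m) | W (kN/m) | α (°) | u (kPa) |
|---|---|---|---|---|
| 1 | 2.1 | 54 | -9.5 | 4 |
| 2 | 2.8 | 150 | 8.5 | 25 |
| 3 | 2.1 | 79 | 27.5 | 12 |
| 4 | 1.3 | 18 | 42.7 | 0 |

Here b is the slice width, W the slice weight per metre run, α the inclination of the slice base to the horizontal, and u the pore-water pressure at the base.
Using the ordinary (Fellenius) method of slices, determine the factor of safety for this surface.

Ordinary method of slices: FS = Σ[c'·Δl_i + (W_i cosα_i − u_i·Δl_i)·tanφ'] / Σ W_i sinα_i, with Δl_i = b_i / cosα_i.
Slice 1: Δl = 2.1/cos(-9.5°) = 2.129 m; N'_1 = 54·cos(-9.5°) − 4·2.129 = 44.7; c'Δl = 16.18; W sinα = -8.9
Slice 2: Δl = 2.8/cos8.5° = 2.831 m; N'_2 = 150·cos8.5° − 25·2.831 = 77.6; c'Δl = 21.52; W sinα = 22.2
Slice 3: Δl = 2.1/cos27.5° = 2.368 m; N'_3 = 79·cos27.5° − 12·2.368 = 41.7; c'Δl = 17.99; W sinα = 36.5
Slice 4: Δl = 1.3/cos42.7° = 1.769 m; N'_4 = 18·cos42.7° − 0·1.769 = 13.2; c'Δl = 13.44; W sinα = 12.2
Σc'Δl = 69.1 kN/m; ΣN' = 177.2 kN/m; ΣW sinα = 61.9 kN/m
Resisting = 69.1 + 177.2·tan35.3° = 69.1 + 125.5 = 194.6 kN/m
FS = 194.6 / 61.9 = 3.142

FS = 3.14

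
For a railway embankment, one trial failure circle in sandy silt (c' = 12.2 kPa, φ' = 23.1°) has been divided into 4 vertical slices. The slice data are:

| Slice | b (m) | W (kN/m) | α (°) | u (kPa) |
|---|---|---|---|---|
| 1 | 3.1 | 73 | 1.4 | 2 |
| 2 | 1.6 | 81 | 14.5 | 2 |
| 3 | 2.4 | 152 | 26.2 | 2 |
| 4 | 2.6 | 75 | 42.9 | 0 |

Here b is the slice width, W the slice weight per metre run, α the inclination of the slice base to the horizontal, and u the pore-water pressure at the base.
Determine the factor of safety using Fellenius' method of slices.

FS = 1.95

Ordinary method of slices: FS = Σ[c'·Δl_i + (W_i cosα_i − u_i·Δl_i)·tanφ'] / Σ W_i sinα_i, with Δl_i = b_i / cosα_i.
Slice 1: Δl = 3.1/cos1.4° = 3.101 m; N'_1 = 73·cos1.4° − 2·3.101 = 66.8; c'Δl = 37.83; W sinα = 1.8
Slice 2: Δl = 1.6/cos14.5° = 1.653 m; N'_2 = 81·cos14.5° − 2·1.653 = 75.1; c'Δl = 20.16; W sinα = 20.3
Slice 3: Δl = 2.4/cos26.2° = 2.675 m; N'_3 = 152·cos26.2° − 2·2.675 = 131.0; c'Δl = 32.63; W sinα = 67.1
Slice 4: Δl = 2.6/cos42.9° = 3.549 m; N'_4 = 75·cos42.9° − 0·3.549 = 54.9; c'Δl = 43.30; W sinα = 51.1
Σc'Δl = 133.9 kN/m; ΣN' = 327.9 kN/m; ΣW sinα = 140.2 kN/m
Resisting = 133.9 + 327.9·tan23.1° = 133.9 + 139.8 = 273.8 kN/m
FS = 273.8 / 140.2 = 1.952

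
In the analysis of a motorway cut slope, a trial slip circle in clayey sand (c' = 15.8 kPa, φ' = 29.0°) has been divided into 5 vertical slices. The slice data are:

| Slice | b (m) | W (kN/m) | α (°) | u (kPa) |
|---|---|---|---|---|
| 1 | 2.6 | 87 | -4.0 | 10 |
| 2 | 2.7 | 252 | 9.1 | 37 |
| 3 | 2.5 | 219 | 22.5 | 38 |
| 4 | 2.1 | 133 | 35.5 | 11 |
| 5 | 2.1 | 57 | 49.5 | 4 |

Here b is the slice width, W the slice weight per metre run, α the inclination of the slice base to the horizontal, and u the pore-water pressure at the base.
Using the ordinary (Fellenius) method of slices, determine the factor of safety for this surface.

FS = 1.88

Ordinary method of slices: FS = Σ[c'·Δl_i + (W_i cosα_i − u_i·Δl_i)·tanφ'] / Σ W_i sinα_i, with Δl_i = b_i / cosα_i.
Slice 1: Δl = 2.6/cos(-4.0°) = 2.606 m; N'_1 = 87·cos(-4.0°) − 10·2.606 = 60.7; c'Δl = 41.18; W sinα = -6.1
Slice 2: Δl = 2.7/cos9.1° = 2.734 m; N'_2 = 252·cos9.1° − 37·2.734 = 147.7; c'Δl = 43.20; W sinα = 39.9
Slice 3: Δl = 2.5/cos22.5° = 2.706 m; N'_3 = 219·cos22.5° − 38·2.706 = 99.5; c'Δl = 42.75; W sinα = 83.8
Slice 4: Δl = 2.1/cos35.5° = 2.579 m; N'_4 = 133·cos35.5° − 11·2.579 = 79.9; c'Δl = 40.76; W sinα = 77.2
Slice 5: Δl = 2.1/cos49.5° = 3.234 m; N'_5 = 57·cos49.5° − 4·3.234 = 24.1; c'Δl = 51.09; W sinα = 43.3
Σc'Δl = 219.0 kN/m; ΣN' = 411.9 kN/m; ΣW sinα = 238.2 kN/m
Resisting = 219.0 + 411.9·tan29.0° = 219.0 + 228.3 = 447.3 kN/m
FS = 447.3 / 238.2 = 1.878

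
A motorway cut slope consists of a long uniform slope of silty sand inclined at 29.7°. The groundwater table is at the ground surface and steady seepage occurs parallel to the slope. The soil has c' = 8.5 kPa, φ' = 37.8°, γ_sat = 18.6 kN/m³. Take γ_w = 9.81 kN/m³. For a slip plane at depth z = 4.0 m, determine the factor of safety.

FS = 0.91

With seepage parallel to the slope and the water table at the surface, the effective normal stress on the slip plane uses the buoyant unit weight γ' = γ_sat − γ_w while the driving shear stress uses γ_sat:
FS = [c' + γ' z cos²β tanφ'] / [γ_sat z sinβ cosβ]
γ' = 18.6 − 9.81 = 8.79 kN/m³
Numerator = 8.5 + 8.79·4.0·cos²29.7°·tan37.8° = 8.5 + 8.79·4.0·0.7545·0.7757 = 29.078 kPa
Denominator = 18.6·4.0·sin29.7°·cos29.7° = 18.6·4.0·0.4955·0.8686 = 32.020 kPa
FS = 29.078 / 32.020 = 0.908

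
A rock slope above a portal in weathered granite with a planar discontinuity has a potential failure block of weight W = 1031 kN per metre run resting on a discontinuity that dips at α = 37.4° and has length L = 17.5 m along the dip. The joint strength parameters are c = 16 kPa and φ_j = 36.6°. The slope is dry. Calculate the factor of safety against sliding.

Resolving the block weight along and normal to the plane and applying the Mohr–Coulomb strength on the joint:
N' = W cosα = 1031·cos37.4° = 819.0 kN/m
Driving force T = W sinα = 1031·sin37.4° = 626.2 kN/m
Resisting force R = c·L + N'·tanφ_j = 16·17.5 + 819.0·tan36.6° = 280.0 + 608.3 = 888.3 kN/m
FS = R / T = 888.3 / 626.2 = 1.419

FS = 1.42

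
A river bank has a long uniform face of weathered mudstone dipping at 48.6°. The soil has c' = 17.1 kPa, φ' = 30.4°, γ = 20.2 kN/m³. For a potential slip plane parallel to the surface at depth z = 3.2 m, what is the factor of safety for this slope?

For an infinite slope with a slip plane parallel to the surface (no pore pressure): FS = [c' + γz cos²β tanφ'] / [γz sinβ cosβ].
γz = 20.2·3.2 = 64.64 kN/m²
Numerator = 17.1 + 64.64·cos²48.6°·tan30.4° = 17.1 + 64.64·0.4373·0.5867 = 33.685 kPa
Denominator = 64.64·sin48.6°·cos48.6° = 64.64·0.7501·0.6613 = 32.065 kPa
FS = 33.685 / 32.065 = 1.051

FS = 1.05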